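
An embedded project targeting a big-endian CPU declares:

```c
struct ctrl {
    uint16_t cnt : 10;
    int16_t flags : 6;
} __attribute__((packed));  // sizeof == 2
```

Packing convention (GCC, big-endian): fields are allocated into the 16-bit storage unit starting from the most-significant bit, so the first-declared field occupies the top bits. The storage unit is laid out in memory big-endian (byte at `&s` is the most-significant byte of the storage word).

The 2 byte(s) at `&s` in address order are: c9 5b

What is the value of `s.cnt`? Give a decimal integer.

805

[0]=0xc9 [1]=0x5b (big-endian) → word 0xc95b
cnt [6+:10] = (word>>6) & 0x3ff = 805  ←
flags [0+:6] = (word>>0) & 0x3f = 27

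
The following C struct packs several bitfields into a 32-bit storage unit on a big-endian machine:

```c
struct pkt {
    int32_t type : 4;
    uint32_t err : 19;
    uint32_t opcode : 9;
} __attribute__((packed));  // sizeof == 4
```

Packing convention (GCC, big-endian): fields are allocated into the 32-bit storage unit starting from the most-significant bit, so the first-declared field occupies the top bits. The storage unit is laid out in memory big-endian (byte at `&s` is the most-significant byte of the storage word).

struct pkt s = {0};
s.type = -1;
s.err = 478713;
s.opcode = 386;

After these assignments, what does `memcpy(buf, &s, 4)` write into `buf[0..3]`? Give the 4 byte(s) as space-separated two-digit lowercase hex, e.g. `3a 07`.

fe 9b f3 82

type:4 = -1 → 0xf << 28 → word 0xf0000000
err:19 = 478713 → 0x74df9 << 9 → word 0xfe9bf200
opcode:9 = 386 → 0x182 << 0 → word 0xfe9bf382
word = 0xfe9bf382 → big-endian bytes:
  [0]=0xfe  [1]=0x9b  [2]=0xf3  [3]=0x82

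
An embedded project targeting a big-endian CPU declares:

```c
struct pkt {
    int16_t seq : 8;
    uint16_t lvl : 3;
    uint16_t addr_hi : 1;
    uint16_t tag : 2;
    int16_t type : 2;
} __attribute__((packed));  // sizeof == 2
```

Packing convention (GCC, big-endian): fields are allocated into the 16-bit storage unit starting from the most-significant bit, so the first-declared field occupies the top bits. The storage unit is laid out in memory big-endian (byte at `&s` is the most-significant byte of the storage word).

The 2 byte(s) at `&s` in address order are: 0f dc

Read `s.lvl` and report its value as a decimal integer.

6

[0]=0x0f [1]=0xdc (big-endian) → word 0x0fdc
seq [8+:8] = (word>>8) & 0xff = 15
lvl [5+:3] = (word>>5) & 0x7 = 6  ←
addr_hi [4+:1] = (word>>4) & 0x1 = 1
tag [2+:2] = (word>>2) & 0x3 = 3
type [0+:2] = (word>>0) & 0x3 = 0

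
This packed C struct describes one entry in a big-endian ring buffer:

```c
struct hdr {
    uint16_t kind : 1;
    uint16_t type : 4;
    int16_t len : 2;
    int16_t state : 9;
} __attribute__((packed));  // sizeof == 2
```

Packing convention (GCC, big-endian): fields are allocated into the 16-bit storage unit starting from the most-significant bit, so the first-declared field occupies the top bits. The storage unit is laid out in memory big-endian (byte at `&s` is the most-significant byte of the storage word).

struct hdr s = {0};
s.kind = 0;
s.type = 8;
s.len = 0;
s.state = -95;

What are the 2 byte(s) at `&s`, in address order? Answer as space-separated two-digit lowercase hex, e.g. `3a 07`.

41 a1

kind (1b) val=0 bits=0x0 at bit 15: 0x0000
type (4b) val=8 bits=0x8 at bit 11: 0x4000
len (2b) val=0 bits=0x0 at bit 9: 0x4000
state (9b) val=-95 bits=0x1a1 at bit 0: 0x41a1
word = 0x41a1 → big-endian bytes:
  [0]=0x41  [1]=0xa1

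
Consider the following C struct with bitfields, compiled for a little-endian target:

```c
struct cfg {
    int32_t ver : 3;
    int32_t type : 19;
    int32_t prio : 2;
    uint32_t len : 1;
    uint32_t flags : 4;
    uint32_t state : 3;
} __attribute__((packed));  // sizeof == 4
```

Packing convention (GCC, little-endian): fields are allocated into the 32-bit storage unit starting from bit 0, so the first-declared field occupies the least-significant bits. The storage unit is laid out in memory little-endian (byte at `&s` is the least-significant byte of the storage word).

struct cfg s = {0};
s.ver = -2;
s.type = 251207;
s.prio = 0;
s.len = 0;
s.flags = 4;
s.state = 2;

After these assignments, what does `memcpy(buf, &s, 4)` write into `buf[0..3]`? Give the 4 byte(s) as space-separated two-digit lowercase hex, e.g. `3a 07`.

ver:3 = -2 → 0x6 << 0 → word 0x00000006
type:19 = 251207 → 0x3d547 << 3 → word 0x001eaa3e
prio:2 = 0 → 0x0 << 22 → word 0x001eaa3e
len:1 = 0 → 0x0 << 24 → word 0x001eaa3e
flags:4 = 4 → 0x4 << 25 → word 0x081eaa3e
state:3 = 2 → 0x2 << 29 → word 0x481eaa3e
word = 0x481eaa3e → little-endian bytes:
  [0]=0x3e  [1]=0xaa  [2]=0x1e  [3]=0x48

3e aa 1e 48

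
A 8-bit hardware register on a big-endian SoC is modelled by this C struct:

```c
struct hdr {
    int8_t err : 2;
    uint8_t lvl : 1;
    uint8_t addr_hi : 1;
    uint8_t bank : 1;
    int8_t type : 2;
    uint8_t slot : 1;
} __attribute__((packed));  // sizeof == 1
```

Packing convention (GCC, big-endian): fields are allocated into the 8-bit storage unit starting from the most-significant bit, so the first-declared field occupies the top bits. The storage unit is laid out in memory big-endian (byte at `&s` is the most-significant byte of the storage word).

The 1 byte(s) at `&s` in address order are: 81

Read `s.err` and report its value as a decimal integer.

[0]=0x81 (big-endian) → word 0x81
err [6+:2] = (word>>6) & 0x3 = 2  ←
lvl [5+:1] = (word>>5) & 0x1 = 0
addr_hi [4+:1] = (word>>4) & 0x1 = 0
bank [3+:1] = (word>>3) & 0x1 = 0
type [1+:2] = (word>>1) & 0x3 = 0
slot [0+:1] = (word>>0) & 0x1 = 1
err signed 2b, MSB=1: 2 - 4 = -2

-2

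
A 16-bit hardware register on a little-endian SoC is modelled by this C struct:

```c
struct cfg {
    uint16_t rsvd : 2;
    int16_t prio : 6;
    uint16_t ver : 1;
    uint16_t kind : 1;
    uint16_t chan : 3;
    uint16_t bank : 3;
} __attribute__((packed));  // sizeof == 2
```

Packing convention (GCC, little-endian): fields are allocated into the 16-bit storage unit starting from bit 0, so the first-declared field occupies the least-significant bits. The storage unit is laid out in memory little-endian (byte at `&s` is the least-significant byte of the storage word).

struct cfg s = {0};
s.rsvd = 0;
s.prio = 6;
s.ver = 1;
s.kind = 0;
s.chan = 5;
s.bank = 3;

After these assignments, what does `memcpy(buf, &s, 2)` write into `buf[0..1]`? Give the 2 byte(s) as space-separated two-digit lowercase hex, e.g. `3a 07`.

18 75

rsvd (2b) val=0 bits=0x0 at bit 0: 0x0000
prio (6b) val=6 bits=0x6 at bit 2: 0x0018
ver (1b) val=1 bits=0x1 at bit 8: 0x0118
kind (1b) val=0 bits=0x0 at bit 9: 0x0118
chan (3b) val=5 bits=0x5 at bit 10: 0x1518
bank (3b) val=3 bits=0x3 at bit 13: 0x7518
word = 0x7518 → little-endian bytes:
  [0]=0x18  [1]=0x75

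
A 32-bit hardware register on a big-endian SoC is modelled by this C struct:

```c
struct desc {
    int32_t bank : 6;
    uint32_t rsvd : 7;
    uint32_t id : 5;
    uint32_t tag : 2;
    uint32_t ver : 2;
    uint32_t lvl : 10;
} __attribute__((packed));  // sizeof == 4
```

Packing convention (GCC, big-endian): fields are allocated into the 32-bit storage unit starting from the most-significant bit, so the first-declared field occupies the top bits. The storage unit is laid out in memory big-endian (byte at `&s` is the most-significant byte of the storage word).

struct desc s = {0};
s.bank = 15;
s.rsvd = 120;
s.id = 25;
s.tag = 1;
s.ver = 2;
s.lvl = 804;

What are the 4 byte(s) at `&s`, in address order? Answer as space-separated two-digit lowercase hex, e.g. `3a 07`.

bank (6b) val=15 bits=0xf at bit 26: 0x3c000000
rsvd (7b) val=120 bits=0x78 at bit 19: 0x3fc00000
id (5b) val=25 bits=0x19 at bit 14: 0x3fc64000
tag (2b) val=1 bits=0x1 at bit 12: 0x3fc65000
ver (2b) val=2 bits=0x2 at bit 10: 0x3fc65800
lvl (10b) val=804 bits=0x324 at bit 0: 0x3fc65b24
word = 0x3fc65b24 → big-endian bytes:
  [0]=0x3f  [1]=0xc6  [2]=0x5b  [3]=0x24

3f c6 5b 24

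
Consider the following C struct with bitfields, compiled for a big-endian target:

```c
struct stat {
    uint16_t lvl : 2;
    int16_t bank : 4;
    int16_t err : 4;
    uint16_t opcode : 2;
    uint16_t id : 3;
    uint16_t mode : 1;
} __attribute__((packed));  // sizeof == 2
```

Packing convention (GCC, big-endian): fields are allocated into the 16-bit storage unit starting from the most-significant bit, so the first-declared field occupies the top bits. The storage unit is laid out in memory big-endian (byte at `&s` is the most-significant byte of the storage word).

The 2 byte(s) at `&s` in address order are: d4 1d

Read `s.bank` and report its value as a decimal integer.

[0]=0xd4 [1]=0x1d (big-endian) → word 0xd41d
lvl:2 @ bit 14 → (0xd41d>>14)&0x3 = 0x3
bank:4 @ bit 10 → (0xd41d>>10)&0xf = 0x5  ←
err:4 @ bit 6 → (0xd41d>>6)&0xf = 0x0
opcode:2 @ bit 4 → (0xd41d>>4)&0x3 = 0x1
id:3 @ bit 1 → (0xd41d>>1)&0x7 = 0x6
mode:1 @ bit 0 → (0xd41d>>0)&0x1 = 0x1
bank signed 4b, MSB=0: value = 5

5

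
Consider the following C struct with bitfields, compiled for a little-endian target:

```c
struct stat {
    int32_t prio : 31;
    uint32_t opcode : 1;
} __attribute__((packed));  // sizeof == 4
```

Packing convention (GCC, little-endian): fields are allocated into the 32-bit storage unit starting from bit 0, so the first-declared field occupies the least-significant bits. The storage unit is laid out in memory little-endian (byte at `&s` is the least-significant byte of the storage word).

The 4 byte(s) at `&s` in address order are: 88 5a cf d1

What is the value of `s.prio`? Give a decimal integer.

[0]=0x88 [1]=0x5a [2]=0xcf [3]=0xd1 (little-endian) → word 0xd1cf5a88
prio:31 @ bit 0 → (0xd1cf5a88>>0)&0x7fffffff = 0x51cf5a88  ←
opcode:1 @ bit 31 → (0xd1cf5a88>>31)&0x1 = 0x1
prio signed 31b, MSB=1: 1372543624 - 2147483648 = -774940024

-774940024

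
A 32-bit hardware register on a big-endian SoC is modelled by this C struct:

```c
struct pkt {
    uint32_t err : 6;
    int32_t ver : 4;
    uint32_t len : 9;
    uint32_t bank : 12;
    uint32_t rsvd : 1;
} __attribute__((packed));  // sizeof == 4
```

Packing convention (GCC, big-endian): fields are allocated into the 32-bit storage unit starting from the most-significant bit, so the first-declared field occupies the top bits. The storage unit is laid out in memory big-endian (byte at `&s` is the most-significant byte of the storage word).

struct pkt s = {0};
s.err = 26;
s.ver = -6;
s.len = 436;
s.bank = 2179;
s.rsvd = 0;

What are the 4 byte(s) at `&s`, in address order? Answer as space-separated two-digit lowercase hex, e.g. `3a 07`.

6a b6 91 06

err:6 = 26 → 0x1a << 26 → word 0x68000000
ver:4 = -6 → 0xa << 22 → word 0x6a800000
len:9 = 436 → 0x1b4 << 13 → word 0x6ab68000
bank:12 = 2179 → 0x883 << 1 → word 0x6ab69106
rsvd:1 = 0 → 0x0 << 0 → word 0x6ab69106
word = 0x6ab69106 → big-endian bytes:
  [0]=0x6a  [1]=0xb6  [2]=0x91  [3]=0x06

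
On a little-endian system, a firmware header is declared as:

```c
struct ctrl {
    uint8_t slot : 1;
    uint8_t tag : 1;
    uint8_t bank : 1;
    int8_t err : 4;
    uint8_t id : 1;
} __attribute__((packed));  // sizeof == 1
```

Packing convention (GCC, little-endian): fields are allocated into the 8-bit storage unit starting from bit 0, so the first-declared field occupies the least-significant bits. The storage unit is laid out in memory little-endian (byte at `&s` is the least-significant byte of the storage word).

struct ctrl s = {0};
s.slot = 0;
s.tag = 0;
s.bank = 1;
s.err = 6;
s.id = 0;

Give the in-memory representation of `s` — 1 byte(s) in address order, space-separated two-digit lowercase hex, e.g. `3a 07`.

34

slot (1b) val=0 bits=0x0 at bit 0: 0x00
tag (1b) val=0 bits=0x0 at bit 1: 0x00
bank (1b) val=1 bits=0x1 at bit 2: 0x04
err (4b) val=6 bits=0x6 at bit 3: 0x34
id (1b) val=0 bits=0x0 at bit 7: 0x34
word = 0x34 → little-endian bytes:
  [0]=0x34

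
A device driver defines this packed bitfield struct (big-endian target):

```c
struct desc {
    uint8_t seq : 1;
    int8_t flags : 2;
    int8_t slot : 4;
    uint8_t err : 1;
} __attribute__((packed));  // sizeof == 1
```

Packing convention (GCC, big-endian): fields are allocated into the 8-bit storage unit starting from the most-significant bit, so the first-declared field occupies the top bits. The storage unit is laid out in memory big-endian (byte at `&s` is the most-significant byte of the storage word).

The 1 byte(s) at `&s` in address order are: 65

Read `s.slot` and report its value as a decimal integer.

2

[0]=0x65 (big-endian) → word 0x65
seq [7+:1] = (word>>7) & 0x1 = 0
flags [5+:2] = (word>>5) & 0x3 = 3
slot [1+:4] = (word>>1) & 0xf = 2  ←
err [0+:1] = (word>>0) & 0x1 = 1
slot signed 4b, MSB=0: value = 2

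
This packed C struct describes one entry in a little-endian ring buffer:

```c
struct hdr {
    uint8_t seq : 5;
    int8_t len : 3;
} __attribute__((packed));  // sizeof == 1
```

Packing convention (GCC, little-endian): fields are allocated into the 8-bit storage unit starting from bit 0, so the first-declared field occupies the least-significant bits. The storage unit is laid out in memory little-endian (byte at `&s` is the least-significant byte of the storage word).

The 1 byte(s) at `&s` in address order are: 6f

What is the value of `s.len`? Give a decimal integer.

[0]=0x6f (little-endian) → word 0x6f
seq [0+:5] = (word>>0) & 0x1f = 15
len [5+:3] = (word>>5) & 0x7 = 3  ←
len signed 3b, MSB=0: value = 3

3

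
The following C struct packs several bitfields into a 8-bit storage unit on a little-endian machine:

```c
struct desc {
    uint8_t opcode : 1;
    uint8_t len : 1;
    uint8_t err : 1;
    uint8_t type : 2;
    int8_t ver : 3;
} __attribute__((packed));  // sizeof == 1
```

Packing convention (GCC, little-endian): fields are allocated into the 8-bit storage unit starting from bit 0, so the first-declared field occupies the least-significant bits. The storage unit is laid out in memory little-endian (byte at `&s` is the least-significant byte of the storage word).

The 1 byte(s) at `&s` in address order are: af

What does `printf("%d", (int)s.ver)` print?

[0]=0xaf (little-endian) → word 0xaf
opcode:1 @ bit 0 → (0xaf>>0)&0x1 = 0x1
len:1 @ bit 1 → (0xaf>>1)&0x1 = 0x1
err:1 @ bit 2 → (0xaf>>2)&0x1 = 0x1
type:2 @ bit 3 → (0xaf>>3)&0x3 = 0x1
ver:3 @ bit 5 → (0xaf>>5)&0x7 = 0x5  ←
ver signed 3b, MSB=1: 5 - 8 = -3

-3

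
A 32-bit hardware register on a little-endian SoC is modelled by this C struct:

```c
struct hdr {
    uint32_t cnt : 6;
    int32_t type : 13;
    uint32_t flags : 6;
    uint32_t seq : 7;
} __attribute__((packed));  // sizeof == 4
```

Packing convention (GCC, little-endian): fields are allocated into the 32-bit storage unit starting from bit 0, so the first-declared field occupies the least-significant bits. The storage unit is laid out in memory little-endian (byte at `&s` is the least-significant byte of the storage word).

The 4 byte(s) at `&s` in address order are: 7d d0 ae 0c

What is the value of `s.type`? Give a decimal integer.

-1215

[0]=0x7d [1]=0xd0 [2]=0xae [3]=0x0c (little-endian) → word 0x0caed07d
cnt:6 @ bit 0 → (0x0caed07d>>0)&0x3f = 0x3d
type:13 @ bit 6 → (0x0caed07d>>6)&0x1fff = 0x1b41  ←
flags:6 @ bit 19 → (0x0caed07d>>19)&0x3f = 0x15
seq:7 @ bit 25 → (0x0caed07d>>25)&0x7f = 0x6
type signed 13b, MSB=1: 6977 - 8192 = -1215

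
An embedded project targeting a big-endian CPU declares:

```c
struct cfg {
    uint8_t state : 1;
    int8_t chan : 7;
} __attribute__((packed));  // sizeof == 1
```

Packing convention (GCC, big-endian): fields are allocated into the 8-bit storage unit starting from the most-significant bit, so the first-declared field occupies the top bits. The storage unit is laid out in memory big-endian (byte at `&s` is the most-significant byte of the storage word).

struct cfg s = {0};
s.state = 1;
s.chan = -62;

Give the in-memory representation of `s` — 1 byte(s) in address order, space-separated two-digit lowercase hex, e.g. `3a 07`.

[7+:1] state=1 & 0x1 = 0x1; word=0x80
[0+:7] chan=-62 & 0x7f = 0x42; word=0xc2
word = 0xc2 → big-endian bytes:
  [0]=0xc2

c2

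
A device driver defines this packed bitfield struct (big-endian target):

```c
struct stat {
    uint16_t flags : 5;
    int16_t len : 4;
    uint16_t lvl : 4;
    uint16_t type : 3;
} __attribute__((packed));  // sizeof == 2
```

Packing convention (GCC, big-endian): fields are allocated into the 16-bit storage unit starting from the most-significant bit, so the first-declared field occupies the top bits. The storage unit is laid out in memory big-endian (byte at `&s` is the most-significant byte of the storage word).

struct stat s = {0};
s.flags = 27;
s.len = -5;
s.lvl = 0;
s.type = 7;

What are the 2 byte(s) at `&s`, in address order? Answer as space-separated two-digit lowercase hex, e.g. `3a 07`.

flags:5 = 27 → 0x1b << 11 → word 0xd800
len:4 = -5 → 0xb << 7 → word 0xdd80
lvl:4 = 0 → 0x0 << 3 → word 0xdd80
type:3 = 7 → 0x7 << 0 → word 0xdd87
word = 0xdd87 → big-endian bytes:
  [0]=0xdd  [1]=0x87

dd 87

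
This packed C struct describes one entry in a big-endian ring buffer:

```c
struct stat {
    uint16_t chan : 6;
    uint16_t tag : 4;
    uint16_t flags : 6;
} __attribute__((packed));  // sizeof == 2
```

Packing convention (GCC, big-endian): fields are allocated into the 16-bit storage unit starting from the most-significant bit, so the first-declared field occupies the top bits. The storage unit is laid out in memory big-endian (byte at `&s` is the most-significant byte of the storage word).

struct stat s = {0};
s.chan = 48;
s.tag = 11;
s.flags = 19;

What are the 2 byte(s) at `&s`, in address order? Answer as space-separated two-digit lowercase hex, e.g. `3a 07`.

c2 d3

[10+:6] chan=48 & 0x3f = 0x30; word=0xc000
[6+:4] tag=11 & 0xf = 0xb; word=0xc2c0
[0+:6] flags=19 & 0x3f = 0x13; word=0xc2d3
word = 0xc2d3 → big-endian bytes:
  [0]=0xc2  [1]=0xd3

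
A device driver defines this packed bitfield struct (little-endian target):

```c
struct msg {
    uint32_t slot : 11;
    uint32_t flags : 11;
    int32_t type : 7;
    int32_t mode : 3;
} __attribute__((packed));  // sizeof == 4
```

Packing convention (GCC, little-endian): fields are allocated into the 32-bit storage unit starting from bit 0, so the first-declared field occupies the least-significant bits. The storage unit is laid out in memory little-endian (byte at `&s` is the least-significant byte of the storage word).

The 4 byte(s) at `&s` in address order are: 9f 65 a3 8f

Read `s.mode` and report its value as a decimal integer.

-4

[0]=0x9f [1]=0x65 [2]=0xa3 [3]=0x8f (little-endian) → word 0x8fa3659f
slot:11 @ bit 0 → (0x8fa3659f>>0)&0x7ff = 0x59f
flags:11 @ bit 11 → (0x8fa3659f>>11)&0x7ff = 0x46c
type:7 @ bit 22 → (0x8fa3659f>>22)&0x7f = 0x3e
mode:3 @ bit 29 → (0x8fa3659f>>29)&0x7 = 0x4  ←
mode signed 3b, MSB=1: 4 - 8 = -4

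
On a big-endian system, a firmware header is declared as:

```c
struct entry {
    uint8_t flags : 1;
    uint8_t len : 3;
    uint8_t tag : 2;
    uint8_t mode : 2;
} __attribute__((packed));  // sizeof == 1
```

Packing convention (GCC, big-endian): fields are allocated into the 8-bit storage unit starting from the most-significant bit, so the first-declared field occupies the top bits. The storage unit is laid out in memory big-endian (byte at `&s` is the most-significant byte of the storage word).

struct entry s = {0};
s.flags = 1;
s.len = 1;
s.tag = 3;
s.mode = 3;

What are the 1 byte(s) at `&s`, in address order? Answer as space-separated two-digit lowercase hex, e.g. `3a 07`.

[7+:1] flags=1 & 0x1 = 0x1; word=0x80
[4+:3] len=1 & 0x7 = 0x1; word=0x90
[2+:2] tag=3 & 0x3 = 0x3; word=0x9c
[0+:2] mode=3 & 0x3 = 0x3; word=0x9f
word = 0x9f → big-endian bytes:
  [0]=0x9f

9f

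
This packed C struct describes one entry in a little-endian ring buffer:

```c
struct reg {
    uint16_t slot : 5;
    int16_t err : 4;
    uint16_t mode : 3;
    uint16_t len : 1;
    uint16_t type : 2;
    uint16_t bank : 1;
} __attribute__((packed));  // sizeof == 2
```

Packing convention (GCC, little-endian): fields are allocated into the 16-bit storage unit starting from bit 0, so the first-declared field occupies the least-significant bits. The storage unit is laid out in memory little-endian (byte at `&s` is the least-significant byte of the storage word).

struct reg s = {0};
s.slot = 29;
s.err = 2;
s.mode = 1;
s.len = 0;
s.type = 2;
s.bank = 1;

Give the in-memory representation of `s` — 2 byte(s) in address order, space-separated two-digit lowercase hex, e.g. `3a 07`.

5d c2

[0+:5] slot=29 & 0x1f = 0x1d; word=0x001d
[5+:4] err=2 & 0xf = 0x2; word=0x005d
[9+:3] mode=1 & 0x7 = 0x1; word=0x025d
[12+:1] len=0 & 0x1 = 0x0; word=0x025d
[13+:2] type=2 & 0x3 = 0x2; word=0x425d
[15+:1] bank=1 & 0x1 = 0x1; word=0xc25d
word = 0xc25d → little-endian bytes:
  [0]=0x5d  [1]=0xc2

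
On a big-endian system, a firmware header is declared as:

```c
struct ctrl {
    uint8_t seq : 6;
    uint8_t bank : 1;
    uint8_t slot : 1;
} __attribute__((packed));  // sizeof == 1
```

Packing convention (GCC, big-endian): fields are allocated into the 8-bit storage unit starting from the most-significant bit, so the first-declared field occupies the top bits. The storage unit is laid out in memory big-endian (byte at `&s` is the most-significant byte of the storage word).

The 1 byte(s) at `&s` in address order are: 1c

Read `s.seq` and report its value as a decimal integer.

[0]=0x1c (big-endian) → word 0x1c
seq:6 @ bit 2 → (0x1c>>2)&0x3f = 0x7  ←
bank:1 @ bit 1 → (0x1c>>1)&0x1 = 0x0
slot:1 @ bit 0 → (0x1c>>0)&0x1 = 0x0

7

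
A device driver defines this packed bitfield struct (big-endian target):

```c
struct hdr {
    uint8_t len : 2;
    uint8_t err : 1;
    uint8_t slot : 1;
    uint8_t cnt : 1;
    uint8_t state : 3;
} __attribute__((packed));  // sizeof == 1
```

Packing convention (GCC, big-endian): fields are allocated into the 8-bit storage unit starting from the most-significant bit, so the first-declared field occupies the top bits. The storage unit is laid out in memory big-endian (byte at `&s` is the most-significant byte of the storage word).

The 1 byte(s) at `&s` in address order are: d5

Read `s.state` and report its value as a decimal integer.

[0]=0xd5 (big-endian) → word 0xd5
len [6+:2] = (word>>6) & 0x3 = 3
err [5+:1] = (word>>5) & 0x1 = 0
slot [4+:1] = (word>>4) & 0x1 = 1
cnt [3+:1] = (word>>3) & 0x1 = 0
state [0+:3] = (word>>0) & 0x7 = 5  ←

5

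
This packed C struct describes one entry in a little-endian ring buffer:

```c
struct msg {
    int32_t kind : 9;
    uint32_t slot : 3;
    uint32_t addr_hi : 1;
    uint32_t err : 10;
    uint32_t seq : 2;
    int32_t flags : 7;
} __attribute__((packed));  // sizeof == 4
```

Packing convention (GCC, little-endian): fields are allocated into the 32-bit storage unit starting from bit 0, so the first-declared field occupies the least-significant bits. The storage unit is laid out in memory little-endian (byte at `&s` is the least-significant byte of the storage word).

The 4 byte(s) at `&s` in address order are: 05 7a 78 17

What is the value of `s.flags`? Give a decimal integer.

11

[0]=0x05 [1]=0x7a [2]=0x78 [3]=0x17 (little-endian) → word 0x17787a05
kind [0+:9] = (word>>0) & 0x1ff = 5
slot [9+:3] = (word>>9) & 0x7 = 5
addr_hi [12+:1] = (word>>12) & 0x1 = 1
err [13+:10] = (word>>13) & 0x3ff = 963
seq [23+:2] = (word>>23) & 0x3 = 2
flags [25+:7] = (word>>25) & 0x7f = 11  ←
flags signed 7b, MSB=0: value = 11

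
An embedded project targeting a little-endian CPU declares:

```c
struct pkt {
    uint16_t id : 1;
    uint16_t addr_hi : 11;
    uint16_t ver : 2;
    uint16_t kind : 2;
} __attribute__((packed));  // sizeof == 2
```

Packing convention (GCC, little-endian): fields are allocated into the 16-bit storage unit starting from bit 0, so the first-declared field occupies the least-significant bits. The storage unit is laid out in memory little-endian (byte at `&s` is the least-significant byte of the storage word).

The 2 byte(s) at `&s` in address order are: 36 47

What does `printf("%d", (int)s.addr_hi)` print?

[0]=0x36 [1]=0x47 (little-endian) → word 0x4736
id:1 @ bit 0 → (0x4736>>0)&0x1 = 0x0
addr_hi:11 @ bit 1 → (0x4736>>1)&0x7ff = 0x39b  ←
ver:2 @ bit 12 → (0x4736>>12)&0x3 = 0x0
kind:2 @ bit 14 → (0x4736>>14)&0x3 = 0x1

923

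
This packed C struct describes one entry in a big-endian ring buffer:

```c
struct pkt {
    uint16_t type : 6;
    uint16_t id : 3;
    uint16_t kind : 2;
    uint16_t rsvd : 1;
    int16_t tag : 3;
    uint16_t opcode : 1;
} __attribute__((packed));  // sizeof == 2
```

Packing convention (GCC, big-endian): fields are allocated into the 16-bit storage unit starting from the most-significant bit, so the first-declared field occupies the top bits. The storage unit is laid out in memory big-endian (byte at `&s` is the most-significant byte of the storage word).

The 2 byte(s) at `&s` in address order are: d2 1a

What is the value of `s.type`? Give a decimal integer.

52

[0]=0xd2 [1]=0x1a (big-endian) → word 0xd21a
type [10+:6] = (word>>10) & 0x3f = 52  ←
id [7+:3] = (word>>7) & 0x7 = 4
kind [5+:2] = (word>>5) & 0x3 = 0
rsvd [4+:1] = (word>>4) & 0x1 = 1
tag [1+:3] = (word>>1) & 0x7 = 5
opcode [0+:1] = (word>>0) & 0x1 = 0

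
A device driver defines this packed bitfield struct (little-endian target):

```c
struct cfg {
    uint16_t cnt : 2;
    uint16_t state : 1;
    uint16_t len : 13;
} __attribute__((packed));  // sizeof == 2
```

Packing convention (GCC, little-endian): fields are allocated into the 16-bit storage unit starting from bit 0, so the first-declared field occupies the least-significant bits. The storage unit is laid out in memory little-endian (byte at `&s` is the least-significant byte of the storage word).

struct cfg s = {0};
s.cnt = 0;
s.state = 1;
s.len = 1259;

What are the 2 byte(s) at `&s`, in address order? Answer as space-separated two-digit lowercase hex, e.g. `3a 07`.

cnt (2b) val=0 bits=0x0 at bit 0: 0x0000
state (1b) val=1 bits=0x1 at bit 2: 0x0004
len (13b) val=1259 bits=0x4eb at bit 3: 0x275c
word = 0x275c → little-endian bytes:
  [0]=0x5c  [1]=0x27

5c 27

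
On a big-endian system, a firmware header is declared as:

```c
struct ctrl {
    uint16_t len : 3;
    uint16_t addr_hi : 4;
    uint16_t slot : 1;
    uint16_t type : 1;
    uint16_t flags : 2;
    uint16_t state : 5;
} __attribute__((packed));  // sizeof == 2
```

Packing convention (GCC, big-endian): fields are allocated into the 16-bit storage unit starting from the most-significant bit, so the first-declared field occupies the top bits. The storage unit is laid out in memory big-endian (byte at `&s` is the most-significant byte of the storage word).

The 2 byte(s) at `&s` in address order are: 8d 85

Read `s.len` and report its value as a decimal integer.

[0]=0x8d [1]=0x85 (big-endian) → word 0x8d85
len:3 @ bit 13 → (0x8d85>>13)&0x7 = 0x4  ←
addr_hi:4 @ bit 9 → (0x8d85>>9)&0xf = 0x6
slot:1 @ bit 8 → (0x8d85>>8)&0x1 = 0x1
type:1 @ bit 7 → (0x8d85>>7)&0x1 = 0x1
flags:2 @ bit 5 → (0x8d85>>5)&0x3 = 0x0
state:5 @ bit 0 → (0x8d85>>0)&0x1f = 0x5

4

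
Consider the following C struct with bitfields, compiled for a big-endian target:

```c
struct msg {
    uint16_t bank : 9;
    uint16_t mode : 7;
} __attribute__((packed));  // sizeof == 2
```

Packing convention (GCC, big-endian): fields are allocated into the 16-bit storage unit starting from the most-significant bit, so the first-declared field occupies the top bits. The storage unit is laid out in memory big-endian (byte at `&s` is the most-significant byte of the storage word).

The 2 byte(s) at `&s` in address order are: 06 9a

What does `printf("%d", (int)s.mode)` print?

26

[0]=0x06 [1]=0x9a (big-endian) → word 0x069a
bank [7+:9] = (word>>7) & 0x1ff = 13
mode [0+:7] = (word>>0) & 0x7f = 26  ←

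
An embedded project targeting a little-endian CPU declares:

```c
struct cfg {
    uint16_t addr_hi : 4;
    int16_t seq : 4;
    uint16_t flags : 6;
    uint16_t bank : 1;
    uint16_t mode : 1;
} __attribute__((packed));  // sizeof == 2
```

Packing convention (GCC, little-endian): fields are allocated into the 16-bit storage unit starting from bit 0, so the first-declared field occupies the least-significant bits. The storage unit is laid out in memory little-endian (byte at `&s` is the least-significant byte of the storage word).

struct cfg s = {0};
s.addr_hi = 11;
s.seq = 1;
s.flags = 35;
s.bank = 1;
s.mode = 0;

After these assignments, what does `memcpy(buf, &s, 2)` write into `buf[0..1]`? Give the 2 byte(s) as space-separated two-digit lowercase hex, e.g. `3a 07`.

[0+:4] addr_hi=11 & 0xf = 0xb; word=0x000b
[4+:4] seq=1 & 0xf = 0x1; word=0x001b
[8+:6] flags=35 & 0x3f = 0x23; word=0x231b
[14+:1] bank=1 & 0x1 = 0x1; word=0x631b
[15+:1] mode=0 & 0x1 = 0x0; word=0x631b
word = 0x631b → little-endian bytes:
  [0]=0x1b  [1]=0x63

1b 63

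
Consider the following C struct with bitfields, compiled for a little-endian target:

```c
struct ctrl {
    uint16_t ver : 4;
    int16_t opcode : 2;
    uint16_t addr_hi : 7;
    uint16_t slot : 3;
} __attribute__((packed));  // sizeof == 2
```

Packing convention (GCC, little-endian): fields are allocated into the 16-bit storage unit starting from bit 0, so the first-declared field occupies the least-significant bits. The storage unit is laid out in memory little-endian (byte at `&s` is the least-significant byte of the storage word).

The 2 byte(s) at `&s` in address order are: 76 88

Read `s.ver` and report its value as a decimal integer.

6

[0]=0x76 [1]=0x88 (little-endian) → word 0x8876
ver:4 @ bit 0 → (0x8876>>0)&0xf = 0x6  ←
opcode:2 @ bit 4 → (0x8876>>4)&0x3 = 0x3
addr_hi:7 @ bit 6 → (0x8876>>6)&0x7f = 0x21
slot:3 @ bit 13 → (0x8876>>13)&0x7 = 0x4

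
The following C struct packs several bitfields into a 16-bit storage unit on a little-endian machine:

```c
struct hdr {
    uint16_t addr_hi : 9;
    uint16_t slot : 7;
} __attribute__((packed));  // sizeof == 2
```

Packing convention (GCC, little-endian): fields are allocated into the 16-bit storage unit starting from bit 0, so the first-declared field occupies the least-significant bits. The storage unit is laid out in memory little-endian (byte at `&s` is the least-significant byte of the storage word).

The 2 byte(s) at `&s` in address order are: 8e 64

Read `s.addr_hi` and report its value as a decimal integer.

142

[0]=0x8e [1]=0x64 (little-endian) → word 0x648e
addr_hi:9 @ bit 0 → (0x648e>>0)&0x1ff = 0x8e  ←
slot:7 @ bit 9 → (0x648e>>9)&0x7f = 0x32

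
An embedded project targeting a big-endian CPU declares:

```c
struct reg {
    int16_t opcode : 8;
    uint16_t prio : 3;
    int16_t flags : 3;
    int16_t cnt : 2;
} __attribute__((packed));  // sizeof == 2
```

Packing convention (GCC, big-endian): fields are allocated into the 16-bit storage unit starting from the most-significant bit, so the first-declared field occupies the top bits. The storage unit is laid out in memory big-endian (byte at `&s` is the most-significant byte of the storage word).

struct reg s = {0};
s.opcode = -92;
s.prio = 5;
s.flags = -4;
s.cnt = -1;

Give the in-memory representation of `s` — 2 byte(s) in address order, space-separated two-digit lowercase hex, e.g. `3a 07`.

opcode:8 = -92 → 0xa4 << 8 → word 0xa400
prio:3 = 5 → 0x5 << 5 → word 0xa4a0
flags:3 = -4 → 0x4 << 2 → word 0xa4b0
cnt:2 = -1 → 0x3 << 0 → word 0xa4b3
word = 0xa4b3 → big-endian bytes:
  [0]=0xa4  [1]=0xb3

a4 b3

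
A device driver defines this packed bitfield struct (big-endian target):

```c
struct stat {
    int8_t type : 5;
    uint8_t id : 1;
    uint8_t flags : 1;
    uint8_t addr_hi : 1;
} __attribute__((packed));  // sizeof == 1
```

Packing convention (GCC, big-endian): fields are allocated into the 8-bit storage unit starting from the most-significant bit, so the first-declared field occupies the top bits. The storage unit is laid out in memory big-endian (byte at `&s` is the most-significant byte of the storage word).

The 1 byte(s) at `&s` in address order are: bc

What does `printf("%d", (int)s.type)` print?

[0]=0xbc (big-endian) → word 0xbc
type [3+:5] = (word>>3) & 0x1f = 23  ←
id [2+:1] = (word>>2) & 0x1 = 1
flags [1+:1] = (word>>1) & 0x1 = 0
addr_hi [0+:1] = (word>>0) & 0x1 = 0
type signed 5b, MSB=1: 23 - 32 = -9

-9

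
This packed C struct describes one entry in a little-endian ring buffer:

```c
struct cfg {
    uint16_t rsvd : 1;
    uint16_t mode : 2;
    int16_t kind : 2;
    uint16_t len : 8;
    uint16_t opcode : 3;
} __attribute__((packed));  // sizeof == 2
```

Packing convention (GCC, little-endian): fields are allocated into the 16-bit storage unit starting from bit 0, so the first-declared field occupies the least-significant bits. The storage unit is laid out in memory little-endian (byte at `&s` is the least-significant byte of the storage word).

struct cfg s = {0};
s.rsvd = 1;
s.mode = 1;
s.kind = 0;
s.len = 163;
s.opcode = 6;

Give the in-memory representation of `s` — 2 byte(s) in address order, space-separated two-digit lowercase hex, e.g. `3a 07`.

[0+:1] rsvd=1 & 0x1 = 0x1; word=0x0001
[1+:2] mode=1 & 0x3 = 0x1; word=0x0003
[3+:2] kind=0 & 0x3 = 0x0; word=0x0003
[5+:8] len=163 & 0xff = 0xa3; word=0x1463
[13+:3] opcode=6 & 0x7 = 0x6; word=0xd463
word = 0xd463 → little-endian bytes:
  [0]=0x63  [1]=0xd4

63 d4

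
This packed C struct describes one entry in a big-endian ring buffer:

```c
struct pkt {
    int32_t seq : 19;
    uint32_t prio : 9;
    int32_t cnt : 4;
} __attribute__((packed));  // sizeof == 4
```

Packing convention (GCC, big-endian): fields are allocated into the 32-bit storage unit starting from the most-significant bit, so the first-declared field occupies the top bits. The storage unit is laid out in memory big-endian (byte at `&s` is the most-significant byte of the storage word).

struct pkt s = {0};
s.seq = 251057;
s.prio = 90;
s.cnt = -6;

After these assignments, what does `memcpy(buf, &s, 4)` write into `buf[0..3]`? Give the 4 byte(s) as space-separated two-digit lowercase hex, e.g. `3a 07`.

[13+:19] seq=251057 & 0x7ffff = 0x3d4b1; word=0x7a962000
[4+:9] prio=90 & 0x1ff = 0x5a; word=0x7a9625a0
[0+:4] cnt=-6 & 0xf = 0xa; word=0x7a9625aa
word = 0x7a9625aa → big-endian bytes:
  [0]=0x7a  [1]=0x96  [2]=0x25  [3]=0xaa

7a 96 25 aa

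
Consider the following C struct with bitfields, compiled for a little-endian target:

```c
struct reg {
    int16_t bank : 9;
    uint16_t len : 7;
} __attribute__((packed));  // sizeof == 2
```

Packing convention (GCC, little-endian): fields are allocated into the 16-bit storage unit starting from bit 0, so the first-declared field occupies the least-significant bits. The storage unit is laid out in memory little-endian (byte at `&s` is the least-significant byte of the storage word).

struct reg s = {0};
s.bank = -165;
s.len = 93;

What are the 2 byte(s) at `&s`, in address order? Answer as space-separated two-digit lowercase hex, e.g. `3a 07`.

bank:9 = -165 → 0x15b << 0 → word 0x015b
len:7 = 93 → 0x5d << 9 → word 0xbb5b
word = 0xbb5b → little-endian bytes:
  [0]=0x5b  [1]=0xbb

5b bb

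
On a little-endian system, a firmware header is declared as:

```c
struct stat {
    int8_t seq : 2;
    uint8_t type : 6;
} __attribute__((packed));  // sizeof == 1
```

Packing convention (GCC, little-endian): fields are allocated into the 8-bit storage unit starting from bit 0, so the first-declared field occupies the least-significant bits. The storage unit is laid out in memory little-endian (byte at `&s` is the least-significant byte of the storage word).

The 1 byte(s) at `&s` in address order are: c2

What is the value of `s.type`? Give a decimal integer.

48

[0]=0xc2 (little-endian) → word 0xc2
seq:2 @ bit 0 → (0xc2>>0)&0x3 = 0x2
type:6 @ bit 2 → (0xc2>>2)&0x3f = 0x30  ←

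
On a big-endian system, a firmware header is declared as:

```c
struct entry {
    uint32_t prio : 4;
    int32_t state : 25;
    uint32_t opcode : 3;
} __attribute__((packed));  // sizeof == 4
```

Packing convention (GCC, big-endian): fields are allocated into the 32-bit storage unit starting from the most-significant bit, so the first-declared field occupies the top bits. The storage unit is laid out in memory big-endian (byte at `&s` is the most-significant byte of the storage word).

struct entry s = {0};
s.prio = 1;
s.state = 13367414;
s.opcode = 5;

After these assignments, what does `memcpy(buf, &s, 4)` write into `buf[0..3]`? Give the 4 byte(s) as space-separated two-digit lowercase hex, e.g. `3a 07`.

16 5f c3 b5

[28+:4] prio=1 & 0xf = 0x1; word=0x10000000
[3+:25] state=13367414 & 0x1ffffff = 0xcbf876; word=0x165fc3b0
[0+:3] opcode=5 & 0x7 = 0x5; word=0x165fc3b5
word = 0x165fc3b5 → big-endian bytes:
  [0]=0x16  [1]=0x5f  [2]=0xc3  [3]=0xb5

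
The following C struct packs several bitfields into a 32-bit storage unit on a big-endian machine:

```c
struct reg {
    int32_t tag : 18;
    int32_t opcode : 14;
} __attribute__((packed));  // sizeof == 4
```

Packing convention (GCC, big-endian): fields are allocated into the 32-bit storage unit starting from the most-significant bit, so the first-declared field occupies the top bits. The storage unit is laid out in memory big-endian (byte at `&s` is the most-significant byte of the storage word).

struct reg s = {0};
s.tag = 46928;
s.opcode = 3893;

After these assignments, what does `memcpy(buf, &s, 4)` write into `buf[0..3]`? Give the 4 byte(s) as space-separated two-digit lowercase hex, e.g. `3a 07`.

[14+:18] tag=46928 & 0x3ffff = 0xb750; word=0x2dd40000
[0+:14] opcode=3893 & 0x3fff = 0xf35; word=0x2dd40f35
word = 0x2dd40f35 → big-endian bytes:
  [0]=0x2d  [1]=0xd4  [2]=0x0f  [3]=0x35

2d d4 0f 35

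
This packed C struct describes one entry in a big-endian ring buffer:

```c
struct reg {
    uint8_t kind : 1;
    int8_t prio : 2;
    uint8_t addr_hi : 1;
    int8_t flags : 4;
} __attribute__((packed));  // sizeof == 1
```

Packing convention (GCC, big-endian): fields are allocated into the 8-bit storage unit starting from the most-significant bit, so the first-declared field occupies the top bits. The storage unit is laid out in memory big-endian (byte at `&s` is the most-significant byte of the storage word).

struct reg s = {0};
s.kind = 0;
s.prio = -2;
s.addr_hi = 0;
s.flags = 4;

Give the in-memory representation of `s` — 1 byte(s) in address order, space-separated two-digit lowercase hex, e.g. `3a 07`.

44

kind (1b) val=0 bits=0x0 at bit 7: 0x00
prio (2b) val=-2 bits=0x2 at bit 5: 0x40
addr_hi (1b) val=0 bits=0x0 at bit 4: 0x40
flags (4b) val=4 bits=0x4 at bit 0: 0x44
word = 0x44 → big-endian bytes:
  [0]=0x44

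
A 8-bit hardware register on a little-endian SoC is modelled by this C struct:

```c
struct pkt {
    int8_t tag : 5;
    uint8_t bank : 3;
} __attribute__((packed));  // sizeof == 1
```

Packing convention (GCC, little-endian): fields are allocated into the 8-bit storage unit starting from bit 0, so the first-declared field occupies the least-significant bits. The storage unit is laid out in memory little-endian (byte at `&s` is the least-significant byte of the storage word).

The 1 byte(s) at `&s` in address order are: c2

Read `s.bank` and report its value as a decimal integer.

[0]=0xc2 (little-endian) → word 0xc2
tag:5 @ bit 0 → (0xc2>>0)&0x1f = 0x2
bank:3 @ bit 5 → (0xc2>>5)&0x7 = 0x6  ←

6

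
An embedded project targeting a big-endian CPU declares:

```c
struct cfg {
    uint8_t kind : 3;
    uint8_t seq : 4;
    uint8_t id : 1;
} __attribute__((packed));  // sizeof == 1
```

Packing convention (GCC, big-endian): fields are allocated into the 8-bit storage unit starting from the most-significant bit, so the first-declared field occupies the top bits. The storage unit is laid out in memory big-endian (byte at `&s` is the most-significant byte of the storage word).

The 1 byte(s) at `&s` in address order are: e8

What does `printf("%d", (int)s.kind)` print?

[0]=0xe8 (big-endian) → word 0xe8
kind:3 @ bit 5 → (0xe8>>5)&0x7 = 0x7  ←
seq:4 @ bit 1 → (0xe8>>1)&0xf = 0x4
id:1 @ bit 0 → (0xe8>>0)&0x1 = 0x0

7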